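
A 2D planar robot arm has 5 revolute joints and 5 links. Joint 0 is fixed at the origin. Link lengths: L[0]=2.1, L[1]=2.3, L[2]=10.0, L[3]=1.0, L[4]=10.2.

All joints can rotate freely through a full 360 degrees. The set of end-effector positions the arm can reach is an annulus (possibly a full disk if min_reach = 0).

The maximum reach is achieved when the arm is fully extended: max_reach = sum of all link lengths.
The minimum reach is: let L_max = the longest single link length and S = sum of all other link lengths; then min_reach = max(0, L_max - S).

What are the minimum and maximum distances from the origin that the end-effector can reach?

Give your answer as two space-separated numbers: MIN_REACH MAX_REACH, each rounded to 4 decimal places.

Answer: 0.0000 25.6000

Derivation:
Link lengths: [2.1, 2.3, 10.0, 1.0, 10.2]
max_reach = 2.1 + 2.3 + 10 + 1 + 10.2 = 25.6
L_max = max([2.1, 2.3, 10.0, 1.0, 10.2]) = 10.2
S (sum of others) = 25.6 - 10.2 = 15.4
min_reach = max(0, 10.2 - 15.4) = max(0, -5.2) = 0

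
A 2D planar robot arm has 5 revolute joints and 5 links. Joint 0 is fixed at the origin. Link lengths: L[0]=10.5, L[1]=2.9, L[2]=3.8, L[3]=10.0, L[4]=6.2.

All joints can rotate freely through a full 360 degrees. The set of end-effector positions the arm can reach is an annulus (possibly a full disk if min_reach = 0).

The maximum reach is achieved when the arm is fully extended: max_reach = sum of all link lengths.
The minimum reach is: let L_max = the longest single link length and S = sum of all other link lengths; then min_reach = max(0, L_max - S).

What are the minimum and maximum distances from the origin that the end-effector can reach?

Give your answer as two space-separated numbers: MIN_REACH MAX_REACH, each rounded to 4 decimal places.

Link lengths: [10.5, 2.9, 3.8, 10.0, 6.2]
max_reach = 10.5 + 2.9 + 3.8 + 10 + 6.2 = 33.4
L_max = max([10.5, 2.9, 3.8, 10.0, 6.2]) = 10.5
S (sum of others) = 33.4 - 10.5 = 22.9
min_reach = max(0, 10.5 - 22.9) = max(0, -12.4) = 0

Answer: 0.0000 33.4000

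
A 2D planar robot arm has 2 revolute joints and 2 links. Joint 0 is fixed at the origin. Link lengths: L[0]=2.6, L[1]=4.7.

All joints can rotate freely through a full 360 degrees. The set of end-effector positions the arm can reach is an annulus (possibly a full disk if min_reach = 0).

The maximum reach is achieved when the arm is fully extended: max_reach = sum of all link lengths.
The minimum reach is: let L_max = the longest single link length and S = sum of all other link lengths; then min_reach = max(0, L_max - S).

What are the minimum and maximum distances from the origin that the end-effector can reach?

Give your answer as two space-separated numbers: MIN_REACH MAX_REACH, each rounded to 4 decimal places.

Link lengths: [2.6, 4.7]
max_reach = 2.6 + 4.7 = 7.3
L_max = max([2.6, 4.7]) = 4.7
S (sum of others) = 7.3 - 4.7 = 2.6
min_reach = max(0, 4.7 - 2.6) = max(0, 2.1) = 2.1

Answer: 2.1000 7.3000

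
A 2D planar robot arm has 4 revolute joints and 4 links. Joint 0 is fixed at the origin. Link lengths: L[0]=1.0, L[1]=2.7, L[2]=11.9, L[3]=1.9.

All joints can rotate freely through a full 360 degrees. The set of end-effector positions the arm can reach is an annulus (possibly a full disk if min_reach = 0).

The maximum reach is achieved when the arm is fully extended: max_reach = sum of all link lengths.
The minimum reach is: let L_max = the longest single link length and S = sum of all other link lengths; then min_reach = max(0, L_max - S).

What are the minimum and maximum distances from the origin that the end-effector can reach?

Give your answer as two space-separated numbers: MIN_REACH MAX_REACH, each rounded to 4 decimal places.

Link lengths: [1.0, 2.7, 11.9, 1.9]
max_reach = 1 + 2.7 + 11.9 + 1.9 = 17.5
L_max = max([1.0, 2.7, 11.9, 1.9]) = 11.9
S (sum of others) = 17.5 - 11.9 = 5.6
min_reach = max(0, 11.9 - 5.6) = max(0, 6.3) = 6.3

Answer: 6.3000 17.5000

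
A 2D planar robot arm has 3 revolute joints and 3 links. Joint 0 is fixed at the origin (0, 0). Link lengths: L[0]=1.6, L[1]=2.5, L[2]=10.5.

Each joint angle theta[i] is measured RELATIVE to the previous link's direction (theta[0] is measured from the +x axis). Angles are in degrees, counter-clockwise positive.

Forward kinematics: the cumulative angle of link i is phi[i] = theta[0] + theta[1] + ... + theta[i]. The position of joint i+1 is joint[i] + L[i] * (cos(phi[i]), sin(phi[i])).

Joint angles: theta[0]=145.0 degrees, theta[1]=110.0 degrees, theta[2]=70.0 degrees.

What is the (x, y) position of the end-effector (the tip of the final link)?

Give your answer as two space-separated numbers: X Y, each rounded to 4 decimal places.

joint[0] = (0.0000, 0.0000)  (base)
link 0: phi[0] = 145 = 145 deg
  cos(145 deg) = -0.8192, sin(145 deg) = 0.5736
  joint[1] = (0.0000, 0.0000) + 1.6 * (-0.8192, 0.5736) = (0.0000 + -1.3106, 0.0000 + 0.9177) = (-1.3106, 0.9177)
link 1: phi[1] = 145 + 110 = 255 deg
  cos(255 deg) = -0.2588, sin(255 deg) = -0.9659
  joint[2] = (-1.3106, 0.9177) + 2.5 * (-0.2588, -0.9659) = (-1.3106 + -0.6470, 0.9177 + -2.4148) = (-1.9577, -1.4971)
link 2: phi[2] = 145 + 110 + 70 = 325 deg
  cos(325 deg) = 0.8192, sin(325 deg) = -0.5736
  joint[3] = (-1.9577, -1.4971) + 10.5 * (0.8192, -0.5736) = (-1.9577 + 8.6011, -1.4971 + -6.0226) = (6.6434, -7.5196)
End effector: (6.6434, -7.5196)

Answer: 6.6434 -7.5196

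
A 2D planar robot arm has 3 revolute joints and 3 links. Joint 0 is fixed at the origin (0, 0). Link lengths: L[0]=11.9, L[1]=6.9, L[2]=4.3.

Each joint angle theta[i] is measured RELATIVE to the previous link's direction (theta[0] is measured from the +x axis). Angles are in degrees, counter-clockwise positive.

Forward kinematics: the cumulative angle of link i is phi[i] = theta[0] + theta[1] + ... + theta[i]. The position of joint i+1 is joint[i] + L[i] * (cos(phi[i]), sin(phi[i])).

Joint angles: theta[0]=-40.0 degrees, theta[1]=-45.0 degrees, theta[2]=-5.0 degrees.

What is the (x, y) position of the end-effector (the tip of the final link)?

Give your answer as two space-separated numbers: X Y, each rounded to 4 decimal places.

Answer: 9.7173 -18.8229

Derivation:
joint[0] = (0.0000, 0.0000)  (base)
link 0: phi[0] = -40 = -40 deg
  cos(-40 deg) = 0.7660, sin(-40 deg) = -0.6428
  joint[1] = (0.0000, 0.0000) + 11.9 * (0.7660, -0.6428) = (0.0000 + 9.1159, 0.0000 + -7.6492) = (9.1159, -7.6492)
link 1: phi[1] = -40 + -45 = -85 deg
  cos(-85 deg) = 0.0872, sin(-85 deg) = -0.9962
  joint[2] = (9.1159, -7.6492) + 6.9 * (0.0872, -0.9962) = (9.1159 + 0.6014, -7.6492 + -6.8737) = (9.7173, -14.5229)
link 2: phi[2] = -40 + -45 + -5 = -90 deg
  cos(-90 deg) = 0.0000, sin(-90 deg) = -1.0000
  joint[3] = (9.7173, -14.5229) + 4.3 * (0.0000, -1.0000) = (9.7173 + 0.0000, -14.5229 + -4.3000) = (9.7173, -18.8229)
End effector: (9.7173, -18.8229)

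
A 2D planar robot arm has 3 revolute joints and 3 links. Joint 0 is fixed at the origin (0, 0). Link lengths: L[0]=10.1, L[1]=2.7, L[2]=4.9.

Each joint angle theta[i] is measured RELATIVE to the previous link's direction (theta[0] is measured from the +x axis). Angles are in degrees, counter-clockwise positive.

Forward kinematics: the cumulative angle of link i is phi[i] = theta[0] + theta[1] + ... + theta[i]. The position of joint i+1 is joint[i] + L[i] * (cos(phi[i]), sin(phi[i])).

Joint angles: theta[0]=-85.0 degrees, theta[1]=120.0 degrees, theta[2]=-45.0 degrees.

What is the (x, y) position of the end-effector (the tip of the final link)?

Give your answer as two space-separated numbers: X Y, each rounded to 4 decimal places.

Answer: 7.9175 -9.3638

Derivation:
joint[0] = (0.0000, 0.0000)  (base)
link 0: phi[0] = -85 = -85 deg
  cos(-85 deg) = 0.0872, sin(-85 deg) = -0.9962
  joint[1] = (0.0000, 0.0000) + 10.1 * (0.0872, -0.9962) = (0.0000 + 0.8803, 0.0000 + -10.0616) = (0.8803, -10.0616)
link 1: phi[1] = -85 + 120 = 35 deg
  cos(35 deg) = 0.8192, sin(35 deg) = 0.5736
  joint[2] = (0.8803, -10.0616) + 2.7 * (0.8192, 0.5736) = (0.8803 + 2.2117, -10.0616 + 1.5487) = (3.0920, -8.5129)
link 2: phi[2] = -85 + 120 + -45 = -10 deg
  cos(-10 deg) = 0.9848, sin(-10 deg) = -0.1736
  joint[3] = (3.0920, -8.5129) + 4.9 * (0.9848, -0.1736) = (3.0920 + 4.8256, -8.5129 + -0.8509) = (7.9175, -9.3638)
End effector: (7.9175, -9.3638)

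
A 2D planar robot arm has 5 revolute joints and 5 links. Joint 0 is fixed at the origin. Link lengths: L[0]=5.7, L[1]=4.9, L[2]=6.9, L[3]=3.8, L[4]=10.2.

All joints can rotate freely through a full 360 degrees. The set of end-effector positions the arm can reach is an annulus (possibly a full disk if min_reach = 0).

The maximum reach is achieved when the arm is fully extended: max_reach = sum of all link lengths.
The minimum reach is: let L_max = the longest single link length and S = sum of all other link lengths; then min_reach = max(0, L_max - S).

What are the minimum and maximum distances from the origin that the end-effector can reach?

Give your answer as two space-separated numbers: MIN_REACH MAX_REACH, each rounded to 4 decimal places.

Answer: 0.0000 31.5000

Derivation:
Link lengths: [5.7, 4.9, 6.9, 3.8, 10.2]
max_reach = 5.7 + 4.9 + 6.9 + 3.8 + 10.2 = 31.5
L_max = max([5.7, 4.9, 6.9, 3.8, 10.2]) = 10.2
S (sum of others) = 31.5 - 10.2 = 21.3
min_reach = max(0, 10.2 - 21.3) = max(0, -11.1) = 0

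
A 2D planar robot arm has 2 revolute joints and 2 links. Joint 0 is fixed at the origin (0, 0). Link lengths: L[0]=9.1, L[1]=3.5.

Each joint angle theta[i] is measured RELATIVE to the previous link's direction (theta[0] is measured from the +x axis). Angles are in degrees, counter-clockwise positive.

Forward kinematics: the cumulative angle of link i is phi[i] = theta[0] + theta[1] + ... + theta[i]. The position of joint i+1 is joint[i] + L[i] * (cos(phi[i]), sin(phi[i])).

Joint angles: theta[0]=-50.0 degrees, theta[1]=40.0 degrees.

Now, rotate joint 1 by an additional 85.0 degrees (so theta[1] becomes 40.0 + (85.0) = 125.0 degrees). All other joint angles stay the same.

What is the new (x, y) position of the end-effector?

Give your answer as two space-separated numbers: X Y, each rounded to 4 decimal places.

Answer: 6.7552 -3.5903

Derivation:
joint[0] = (0.0000, 0.0000)  (base)
link 0: phi[0] = -50 = -50 deg
  cos(-50 deg) = 0.6428, sin(-50 deg) = -0.7660
  joint[1] = (0.0000, 0.0000) + 9.1 * (0.6428, -0.7660) = (0.0000 + 5.8494, 0.0000 + -6.9710) = (5.8494, -6.9710)
link 1: phi[1] = -50 + 125 = 75 deg
  cos(75 deg) = 0.2588, sin(75 deg) = 0.9659
  joint[2] = (5.8494, -6.9710) + 3.5 * (0.2588, 0.9659) = (5.8494 + 0.9059, -6.9710 + 3.3807) = (6.7552, -3.5903)
End effector: (6.7552, -3.5903)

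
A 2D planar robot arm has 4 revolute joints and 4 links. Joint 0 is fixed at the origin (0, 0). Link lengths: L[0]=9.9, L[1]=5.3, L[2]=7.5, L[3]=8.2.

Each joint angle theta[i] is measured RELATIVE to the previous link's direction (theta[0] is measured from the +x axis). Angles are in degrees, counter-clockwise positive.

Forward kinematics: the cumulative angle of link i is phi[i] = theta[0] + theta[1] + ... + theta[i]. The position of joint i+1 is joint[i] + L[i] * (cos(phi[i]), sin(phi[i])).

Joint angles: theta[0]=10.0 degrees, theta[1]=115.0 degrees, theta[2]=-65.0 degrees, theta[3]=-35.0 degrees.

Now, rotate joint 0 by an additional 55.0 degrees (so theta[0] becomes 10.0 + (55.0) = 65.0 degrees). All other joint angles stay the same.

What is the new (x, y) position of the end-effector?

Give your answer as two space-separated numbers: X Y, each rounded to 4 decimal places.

joint[0] = (0.0000, 0.0000)  (base)
link 0: phi[0] = 65 = 65 deg
  cos(65 deg) = 0.4226, sin(65 deg) = 0.9063
  joint[1] = (0.0000, 0.0000) + 9.9 * (0.4226, 0.9063) = (0.0000 + 4.1839, 0.0000 + 8.9724) = (4.1839, 8.9724)
link 1: phi[1] = 65 + 115 = 180 deg
  cos(180 deg) = -1.0000, sin(180 deg) = 0.0000
  joint[2] = (4.1839, 8.9724) + 5.3 * (-1.0000, 0.0000) = (4.1839 + -5.3000, 8.9724 + 0.0000) = (-1.1161, 8.9724)
link 2: phi[2] = 65 + 115 + -65 = 115 deg
  cos(115 deg) = -0.4226, sin(115 deg) = 0.9063
  joint[3] = (-1.1161, 8.9724) + 7.5 * (-0.4226, 0.9063) = (-1.1161 + -3.1696, 8.9724 + 6.7973) = (-4.2857, 15.7698)
link 3: phi[3] = 65 + 115 + -65 + -35 = 80 deg
  cos(80 deg) = 0.1736, sin(80 deg) = 0.9848
  joint[4] = (-4.2857, 15.7698) + 8.2 * (0.1736, 0.9848) = (-4.2857 + 1.4239, 15.7698 + 8.0754) = (-2.8618, 23.8452)
End effector: (-2.8618, 23.8452)

Answer: -2.8618 23.8452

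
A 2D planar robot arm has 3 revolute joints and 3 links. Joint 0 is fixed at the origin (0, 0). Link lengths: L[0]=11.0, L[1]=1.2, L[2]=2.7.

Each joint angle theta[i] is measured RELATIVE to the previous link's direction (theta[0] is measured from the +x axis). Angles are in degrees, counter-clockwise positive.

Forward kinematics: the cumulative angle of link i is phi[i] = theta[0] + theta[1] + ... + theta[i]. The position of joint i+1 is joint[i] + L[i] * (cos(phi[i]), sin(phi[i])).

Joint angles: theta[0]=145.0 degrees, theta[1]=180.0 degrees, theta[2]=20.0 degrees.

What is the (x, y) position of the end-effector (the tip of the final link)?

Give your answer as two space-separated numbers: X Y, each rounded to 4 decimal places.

Answer: -5.4197 4.9222

Derivation:
joint[0] = (0.0000, 0.0000)  (base)
link 0: phi[0] = 145 = 145 deg
  cos(145 deg) = -0.8192, sin(145 deg) = 0.5736
  joint[1] = (0.0000, 0.0000) + 11 * (-0.8192, 0.5736) = (0.0000 + -9.0107, 0.0000 + 6.3093) = (-9.0107, 6.3093)
link 1: phi[1] = 145 + 180 = 325 deg
  cos(325 deg) = 0.8192, sin(325 deg) = -0.5736
  joint[2] = (-9.0107, 6.3093) + 1.2 * (0.8192, -0.5736) = (-9.0107 + 0.9830, 6.3093 + -0.6883) = (-8.0277, 5.6210)
link 2: phi[2] = 145 + 180 + 20 = 345 deg
  cos(345 deg) = 0.9659, sin(345 deg) = -0.2588
  joint[3] = (-8.0277, 5.6210) + 2.7 * (0.9659, -0.2588) = (-8.0277 + 2.6080, 5.6210 + -0.6988) = (-5.4197, 4.9222)
End effector: (-5.4197, 4.9222)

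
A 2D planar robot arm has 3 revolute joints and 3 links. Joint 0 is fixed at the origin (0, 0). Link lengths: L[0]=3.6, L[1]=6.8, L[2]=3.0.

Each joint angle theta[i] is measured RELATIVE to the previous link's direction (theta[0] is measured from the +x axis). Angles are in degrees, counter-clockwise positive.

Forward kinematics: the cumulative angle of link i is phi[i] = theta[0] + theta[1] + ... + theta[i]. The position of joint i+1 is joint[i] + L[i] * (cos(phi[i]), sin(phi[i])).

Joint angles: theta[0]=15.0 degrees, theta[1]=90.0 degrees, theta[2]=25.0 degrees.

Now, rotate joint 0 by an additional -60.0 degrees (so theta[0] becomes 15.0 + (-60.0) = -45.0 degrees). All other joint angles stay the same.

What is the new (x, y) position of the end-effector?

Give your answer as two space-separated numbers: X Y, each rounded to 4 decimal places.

joint[0] = (0.0000, 0.0000)  (base)
link 0: phi[0] = -45 = -45 deg
  cos(-45 deg) = 0.7071, sin(-45 deg) = -0.7071
  joint[1] = (0.0000, 0.0000) + 3.6 * (0.7071, -0.7071) = (0.0000 + 2.5456, 0.0000 + -2.5456) = (2.5456, -2.5456)
link 1: phi[1] = -45 + 90 = 45 deg
  cos(45 deg) = 0.7071, sin(45 deg) = 0.7071
  joint[2] = (2.5456, -2.5456) + 6.8 * (0.7071, 0.7071) = (2.5456 + 4.8083, -2.5456 + 4.8083) = (7.3539, 2.2627)
link 2: phi[2] = -45 + 90 + 25 = 70 deg
  cos(70 deg) = 0.3420, sin(70 deg) = 0.9397
  joint[3] = (7.3539, 2.2627) + 3 * (0.3420, 0.9397) = (7.3539 + 1.0261, 2.2627 + 2.8191) = (8.3800, 5.0818)
End effector: (8.3800, 5.0818)

Answer: 8.3800 5.0818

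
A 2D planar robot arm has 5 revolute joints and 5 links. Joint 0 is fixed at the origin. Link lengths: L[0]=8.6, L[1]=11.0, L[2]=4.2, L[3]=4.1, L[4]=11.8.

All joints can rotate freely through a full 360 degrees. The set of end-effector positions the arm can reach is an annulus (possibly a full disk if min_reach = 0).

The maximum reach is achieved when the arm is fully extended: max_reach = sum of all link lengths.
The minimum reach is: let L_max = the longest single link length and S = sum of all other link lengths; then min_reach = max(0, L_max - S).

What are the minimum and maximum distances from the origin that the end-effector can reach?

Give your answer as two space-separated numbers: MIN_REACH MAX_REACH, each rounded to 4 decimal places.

Link lengths: [8.6, 11.0, 4.2, 4.1, 11.8]
max_reach = 8.6 + 11 + 4.2 + 4.1 + 11.8 = 39.7
L_max = max([8.6, 11.0, 4.2, 4.1, 11.8]) = 11.8
S (sum of others) = 39.7 - 11.8 = 27.9
min_reach = max(0, 11.8 - 27.9) = max(0, -16.1) = 0

Answer: 0.0000 39.7000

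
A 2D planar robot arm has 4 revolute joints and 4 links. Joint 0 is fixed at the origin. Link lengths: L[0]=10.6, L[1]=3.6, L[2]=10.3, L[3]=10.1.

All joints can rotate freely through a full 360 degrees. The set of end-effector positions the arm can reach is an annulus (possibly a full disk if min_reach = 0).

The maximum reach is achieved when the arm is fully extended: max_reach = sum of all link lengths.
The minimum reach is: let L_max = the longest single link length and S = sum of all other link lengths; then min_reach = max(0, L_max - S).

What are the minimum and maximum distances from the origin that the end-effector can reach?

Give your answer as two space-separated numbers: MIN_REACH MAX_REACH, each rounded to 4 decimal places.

Answer: 0.0000 34.6000

Derivation:
Link lengths: [10.6, 3.6, 10.3, 10.1]
max_reach = 10.6 + 3.6 + 10.3 + 10.1 = 34.6
L_max = max([10.6, 3.6, 10.3, 10.1]) = 10.6
S (sum of others) = 34.6 - 10.6 = 24
min_reach = max(0, 10.6 - 24) = max(0, -13.4) = 0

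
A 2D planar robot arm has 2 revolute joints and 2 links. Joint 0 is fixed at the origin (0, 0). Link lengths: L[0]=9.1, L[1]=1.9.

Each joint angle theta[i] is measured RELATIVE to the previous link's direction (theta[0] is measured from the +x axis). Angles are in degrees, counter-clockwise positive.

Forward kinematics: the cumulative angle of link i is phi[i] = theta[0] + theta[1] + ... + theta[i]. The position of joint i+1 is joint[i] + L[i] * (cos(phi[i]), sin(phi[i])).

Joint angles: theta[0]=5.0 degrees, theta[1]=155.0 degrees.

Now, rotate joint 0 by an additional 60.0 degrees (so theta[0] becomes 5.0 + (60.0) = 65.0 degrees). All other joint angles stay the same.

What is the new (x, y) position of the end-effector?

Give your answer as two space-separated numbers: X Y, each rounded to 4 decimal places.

joint[0] = (0.0000, 0.0000)  (base)
link 0: phi[0] = 65 = 65 deg
  cos(65 deg) = 0.4226, sin(65 deg) = 0.9063
  joint[1] = (0.0000, 0.0000) + 9.1 * (0.4226, 0.9063) = (0.0000 + 3.8458, 0.0000 + 8.2474) = (3.8458, 8.2474)
link 1: phi[1] = 65 + 155 = 220 deg
  cos(220 deg) = -0.7660, sin(220 deg) = -0.6428
  joint[2] = (3.8458, 8.2474) + 1.9 * (-0.7660, -0.6428) = (3.8458 + -1.4555, 8.2474 + -1.2213) = (2.3903, 7.0261)
End effector: (2.3903, 7.0261)

Answer: 2.3903 7.0261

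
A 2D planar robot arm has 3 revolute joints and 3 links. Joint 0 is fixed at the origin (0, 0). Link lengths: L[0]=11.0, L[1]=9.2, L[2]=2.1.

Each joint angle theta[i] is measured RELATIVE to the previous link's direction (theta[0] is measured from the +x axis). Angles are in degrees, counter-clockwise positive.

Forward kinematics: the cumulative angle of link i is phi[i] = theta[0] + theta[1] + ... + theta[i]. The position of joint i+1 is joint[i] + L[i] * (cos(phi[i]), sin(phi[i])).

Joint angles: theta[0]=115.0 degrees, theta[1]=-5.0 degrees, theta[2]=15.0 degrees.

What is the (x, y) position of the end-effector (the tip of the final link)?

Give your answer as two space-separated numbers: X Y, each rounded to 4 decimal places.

Answer: -8.9999 20.3348

Derivation:
joint[0] = (0.0000, 0.0000)  (base)
link 0: phi[0] = 115 = 115 deg
  cos(115 deg) = -0.4226, sin(115 deg) = 0.9063
  joint[1] = (0.0000, 0.0000) + 11 * (-0.4226, 0.9063) = (0.0000 + -4.6488, 0.0000 + 9.9694) = (-4.6488, 9.9694)
link 1: phi[1] = 115 + -5 = 110 deg
  cos(110 deg) = -0.3420, sin(110 deg) = 0.9397
  joint[2] = (-4.6488, 9.9694) + 9.2 * (-0.3420, 0.9397) = (-4.6488 + -3.1466, 9.9694 + 8.6452) = (-7.7954, 18.6146)
link 2: phi[2] = 115 + -5 + 15 = 125 deg
  cos(125 deg) = -0.5736, sin(125 deg) = 0.8192
  joint[3] = (-7.7954, 18.6146) + 2.1 * (-0.5736, 0.8192) = (-7.7954 + -1.2045, 18.6146 + 1.7202) = (-8.9999, 20.3348)
End effector: (-8.9999, 20.3348)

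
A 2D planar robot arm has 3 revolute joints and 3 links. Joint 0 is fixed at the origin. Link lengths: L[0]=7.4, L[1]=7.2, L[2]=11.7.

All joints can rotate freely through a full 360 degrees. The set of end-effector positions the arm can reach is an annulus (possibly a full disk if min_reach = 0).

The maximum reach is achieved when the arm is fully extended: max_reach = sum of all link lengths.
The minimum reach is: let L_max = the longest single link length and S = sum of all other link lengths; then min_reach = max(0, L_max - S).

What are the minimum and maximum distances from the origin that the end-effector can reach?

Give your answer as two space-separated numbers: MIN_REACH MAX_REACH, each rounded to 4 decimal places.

Link lengths: [7.4, 7.2, 11.7]
max_reach = 7.4 + 7.2 + 11.7 = 26.3
L_max = max([7.4, 7.2, 11.7]) = 11.7
S (sum of others) = 26.3 - 11.7 = 14.6
min_reach = max(0, 11.7 - 14.6) = max(0, -2.9) = 0

Answer: 0.0000 26.3000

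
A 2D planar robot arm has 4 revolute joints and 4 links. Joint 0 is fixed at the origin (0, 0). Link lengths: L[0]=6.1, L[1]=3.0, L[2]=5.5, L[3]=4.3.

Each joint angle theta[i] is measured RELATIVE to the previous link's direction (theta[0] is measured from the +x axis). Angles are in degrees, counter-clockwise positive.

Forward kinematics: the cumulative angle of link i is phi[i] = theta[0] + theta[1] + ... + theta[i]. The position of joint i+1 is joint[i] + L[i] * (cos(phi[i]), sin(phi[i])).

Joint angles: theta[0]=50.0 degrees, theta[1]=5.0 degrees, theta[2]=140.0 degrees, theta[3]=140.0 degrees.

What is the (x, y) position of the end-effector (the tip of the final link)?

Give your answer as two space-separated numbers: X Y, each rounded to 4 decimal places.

Answer: 4.2263 3.8896

Derivation:
joint[0] = (0.0000, 0.0000)  (base)
link 0: phi[0] = 50 = 50 deg
  cos(50 deg) = 0.6428, sin(50 deg) = 0.7660
  joint[1] = (0.0000, 0.0000) + 6.1 * (0.6428, 0.7660) = (0.0000 + 3.9210, 0.0000 + 4.6729) = (3.9210, 4.6729)
link 1: phi[1] = 50 + 5 = 55 deg
  cos(55 deg) = 0.5736, sin(55 deg) = 0.8192
  joint[2] = (3.9210, 4.6729) + 3 * (0.5736, 0.8192) = (3.9210 + 1.7207, 4.6729 + 2.4575) = (5.6417, 7.1303)
link 2: phi[2] = 50 + 5 + 140 = 195 deg
  cos(195 deg) = -0.9659, sin(195 deg) = -0.2588
  joint[3] = (5.6417, 7.1303) + 5.5 * (-0.9659, -0.2588) = (5.6417 + -5.3126, 7.1303 + -1.4235) = (0.3291, 5.7068)
link 3: phi[3] = 50 + 5 + 140 + 140 = 335 deg
  cos(335 deg) = 0.9063, sin(335 deg) = -0.4226
  joint[4] = (0.3291, 5.7068) + 4.3 * (0.9063, -0.4226) = (0.3291 + 3.8971, 5.7068 + -1.8173) = (4.2263, 3.8896)
End effector: (4.2263, 3.8896)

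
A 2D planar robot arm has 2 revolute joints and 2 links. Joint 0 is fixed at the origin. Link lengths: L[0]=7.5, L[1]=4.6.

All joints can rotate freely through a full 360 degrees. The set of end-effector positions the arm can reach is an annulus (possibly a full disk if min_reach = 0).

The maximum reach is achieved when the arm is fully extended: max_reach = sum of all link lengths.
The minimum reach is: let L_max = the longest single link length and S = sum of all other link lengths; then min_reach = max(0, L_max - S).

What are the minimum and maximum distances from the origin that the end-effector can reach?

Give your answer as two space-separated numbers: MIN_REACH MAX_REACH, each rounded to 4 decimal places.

Answer: 2.9000 12.1000

Derivation:
Link lengths: [7.5, 4.6]
max_reach = 7.5 + 4.6 = 12.1
L_max = max([7.5, 4.6]) = 7.5
S (sum of others) = 12.1 - 7.5 = 4.6
min_reach = max(0, 7.5 - 4.6) = max(0, 2.9) = 2.9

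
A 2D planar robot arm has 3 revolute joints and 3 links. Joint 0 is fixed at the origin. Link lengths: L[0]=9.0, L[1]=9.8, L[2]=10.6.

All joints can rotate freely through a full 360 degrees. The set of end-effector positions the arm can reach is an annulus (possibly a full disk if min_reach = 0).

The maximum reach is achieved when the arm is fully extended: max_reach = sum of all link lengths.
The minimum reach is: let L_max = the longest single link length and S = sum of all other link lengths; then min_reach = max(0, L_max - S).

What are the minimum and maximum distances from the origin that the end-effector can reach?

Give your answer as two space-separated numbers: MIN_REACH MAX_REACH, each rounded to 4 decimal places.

Link lengths: [9.0, 9.8, 10.6]
max_reach = 9 + 9.8 + 10.6 = 29.4
L_max = max([9.0, 9.8, 10.6]) = 10.6
S (sum of others) = 29.4 - 10.6 = 18.8
min_reach = max(0, 10.6 - 18.8) = max(0, -8.2) = 0

Answer: 0.0000 29.4000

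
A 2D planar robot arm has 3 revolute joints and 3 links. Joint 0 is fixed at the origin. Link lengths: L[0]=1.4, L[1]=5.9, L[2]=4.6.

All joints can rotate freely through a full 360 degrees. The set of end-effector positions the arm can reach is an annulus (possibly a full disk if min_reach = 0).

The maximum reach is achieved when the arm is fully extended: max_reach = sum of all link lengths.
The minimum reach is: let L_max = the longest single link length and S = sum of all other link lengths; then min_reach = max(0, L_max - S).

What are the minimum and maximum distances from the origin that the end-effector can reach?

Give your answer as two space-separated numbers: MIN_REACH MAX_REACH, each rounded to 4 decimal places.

Answer: 0.0000 11.9000

Derivation:
Link lengths: [1.4, 5.9, 4.6]
max_reach = 1.4 + 5.9 + 4.6 = 11.9
L_max = max([1.4, 5.9, 4.6]) = 5.9
S (sum of others) = 11.9 - 5.9 = 6
min_reach = max(0, 5.9 - 6) = max(0, -0.1) = 0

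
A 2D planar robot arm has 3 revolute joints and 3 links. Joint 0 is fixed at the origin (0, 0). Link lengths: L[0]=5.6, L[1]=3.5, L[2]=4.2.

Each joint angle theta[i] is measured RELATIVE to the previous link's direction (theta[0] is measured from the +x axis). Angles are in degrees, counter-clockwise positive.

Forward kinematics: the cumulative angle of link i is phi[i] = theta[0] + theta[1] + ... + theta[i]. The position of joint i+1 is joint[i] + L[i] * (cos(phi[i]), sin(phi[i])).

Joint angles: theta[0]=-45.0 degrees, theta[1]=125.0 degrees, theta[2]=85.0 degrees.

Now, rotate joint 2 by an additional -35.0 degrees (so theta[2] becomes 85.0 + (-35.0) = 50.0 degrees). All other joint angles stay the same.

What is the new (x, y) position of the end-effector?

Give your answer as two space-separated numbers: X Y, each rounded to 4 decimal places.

joint[0] = (0.0000, 0.0000)  (base)
link 0: phi[0] = -45 = -45 deg
  cos(-45 deg) = 0.7071, sin(-45 deg) = -0.7071
  joint[1] = (0.0000, 0.0000) + 5.6 * (0.7071, -0.7071) = (0.0000 + 3.9598, 0.0000 + -3.9598) = (3.9598, -3.9598)
link 1: phi[1] = -45 + 125 = 80 deg
  cos(80 deg) = 0.1736, sin(80 deg) = 0.9848
  joint[2] = (3.9598, -3.9598) + 3.5 * (0.1736, 0.9848) = (3.9598 + 0.6078, -3.9598 + 3.4468) = (4.5676, -0.5130)
link 2: phi[2] = -45 + 125 + 50 = 130 deg
  cos(130 deg) = -0.6428, sin(130 deg) = 0.7660
  joint[3] = (4.5676, -0.5130) + 4.2 * (-0.6428, 0.7660) = (4.5676 + -2.6997, -0.5130 + 3.2174) = (1.8679, 2.7044)
End effector: (1.8679, 2.7044)

Answer: 1.8679 2.7044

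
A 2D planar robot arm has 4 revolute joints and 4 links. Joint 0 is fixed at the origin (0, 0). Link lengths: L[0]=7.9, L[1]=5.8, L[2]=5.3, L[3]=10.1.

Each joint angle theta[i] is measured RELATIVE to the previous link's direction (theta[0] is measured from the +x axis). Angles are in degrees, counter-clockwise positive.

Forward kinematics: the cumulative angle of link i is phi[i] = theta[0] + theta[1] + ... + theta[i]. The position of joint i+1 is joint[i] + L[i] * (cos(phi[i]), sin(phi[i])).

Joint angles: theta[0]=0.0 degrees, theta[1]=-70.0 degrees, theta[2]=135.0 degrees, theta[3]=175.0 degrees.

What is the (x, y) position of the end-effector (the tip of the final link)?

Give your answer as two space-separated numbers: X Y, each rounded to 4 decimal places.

joint[0] = (0.0000, 0.0000)  (base)
link 0: phi[0] = 0 = 0 deg
  cos(0 deg) = 1.0000, sin(0 deg) = 0.0000
  joint[1] = (0.0000, 0.0000) + 7.9 * (1.0000, 0.0000) = (0.0000 + 7.9000, 0.0000 + 0.0000) = (7.9000, 0.0000)
link 1: phi[1] = 0 + -70 = -70 deg
  cos(-70 deg) = 0.3420, sin(-70 deg) = -0.9397
  joint[2] = (7.9000, 0.0000) + 5.8 * (0.3420, -0.9397) = (7.9000 + 1.9837, 0.0000 + -5.4502) = (9.8837, -5.4502)
link 2: phi[2] = 0 + -70 + 135 = 65 deg
  cos(65 deg) = 0.4226, sin(65 deg) = 0.9063
  joint[3] = (9.8837, -5.4502) + 5.3 * (0.4226, 0.9063) = (9.8837 + 2.2399, -5.4502 + 4.8034) = (12.1236, -0.6468)
link 3: phi[3] = 0 + -70 + 135 + 175 = 240 deg
  cos(240 deg) = -0.5000, sin(240 deg) = -0.8660
  joint[4] = (12.1236, -0.6468) + 10.1 * (-0.5000, -0.8660) = (12.1236 + -5.0500, -0.6468 + -8.7469) = (7.0736, -9.3936)
End effector: (7.0736, -9.3936)

Answer: 7.0736 -9.3936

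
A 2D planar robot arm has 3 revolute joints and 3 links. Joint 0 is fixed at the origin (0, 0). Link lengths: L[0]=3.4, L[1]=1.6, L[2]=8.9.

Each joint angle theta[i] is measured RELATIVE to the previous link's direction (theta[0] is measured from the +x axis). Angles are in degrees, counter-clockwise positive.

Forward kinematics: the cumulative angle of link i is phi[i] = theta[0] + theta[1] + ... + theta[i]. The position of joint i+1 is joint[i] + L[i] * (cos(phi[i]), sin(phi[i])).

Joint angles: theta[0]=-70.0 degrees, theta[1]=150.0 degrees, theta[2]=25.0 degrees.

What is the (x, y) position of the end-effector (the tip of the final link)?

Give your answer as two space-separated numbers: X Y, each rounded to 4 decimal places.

Answer: -0.8628 6.9775

Derivation:
joint[0] = (0.0000, 0.0000)  (base)
link 0: phi[0] = -70 = -70 deg
  cos(-70 deg) = 0.3420, sin(-70 deg) = -0.9397
  joint[1] = (0.0000, 0.0000) + 3.4 * (0.3420, -0.9397) = (0.0000 + 1.1629, 0.0000 + -3.1950) = (1.1629, -3.1950)
link 1: phi[1] = -70 + 150 = 80 deg
  cos(80 deg) = 0.1736, sin(80 deg) = 0.9848
  joint[2] = (1.1629, -3.1950) + 1.6 * (0.1736, 0.9848) = (1.1629 + 0.2778, -3.1950 + 1.5757) = (1.4407, -1.6193)
link 2: phi[2] = -70 + 150 + 25 = 105 deg
  cos(105 deg) = -0.2588, sin(105 deg) = 0.9659
  joint[3] = (1.4407, -1.6193) + 8.9 * (-0.2588, 0.9659) = (1.4407 + -2.3035, -1.6193 + 8.5967) = (-0.8628, 6.9775)
End effector: (-0.8628, 6.9775)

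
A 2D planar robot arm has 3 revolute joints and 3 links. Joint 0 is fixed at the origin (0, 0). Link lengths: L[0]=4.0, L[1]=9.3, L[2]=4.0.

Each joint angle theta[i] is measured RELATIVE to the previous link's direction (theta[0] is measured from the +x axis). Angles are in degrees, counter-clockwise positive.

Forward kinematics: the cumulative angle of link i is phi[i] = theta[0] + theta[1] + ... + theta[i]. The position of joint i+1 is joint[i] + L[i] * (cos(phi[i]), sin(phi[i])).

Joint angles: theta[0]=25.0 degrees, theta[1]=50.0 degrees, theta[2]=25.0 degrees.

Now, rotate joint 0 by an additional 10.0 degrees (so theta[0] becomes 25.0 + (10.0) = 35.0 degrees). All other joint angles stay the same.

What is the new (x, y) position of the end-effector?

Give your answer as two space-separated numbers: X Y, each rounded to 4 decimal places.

Answer: 2.7191 15.3177

Derivation:
joint[0] = (0.0000, 0.0000)  (base)
link 0: phi[0] = 35 = 35 deg
  cos(35 deg) = 0.8192, sin(35 deg) = 0.5736
  joint[1] = (0.0000, 0.0000) + 4 * (0.8192, 0.5736) = (0.0000 + 3.2766, 0.0000 + 2.2943) = (3.2766, 2.2943)
link 1: phi[1] = 35 + 50 = 85 deg
  cos(85 deg) = 0.0872, sin(85 deg) = 0.9962
  joint[2] = (3.2766, 2.2943) + 9.3 * (0.0872, 0.9962) = (3.2766 + 0.8105, 2.2943 + 9.2646) = (4.0872, 11.5589)
link 2: phi[2] = 35 + 50 + 25 = 110 deg
  cos(110 deg) = -0.3420, sin(110 deg) = 0.9397
  joint[3] = (4.0872, 11.5589) + 4 * (-0.3420, 0.9397) = (4.0872 + -1.3681, 11.5589 + 3.7588) = (2.7191, 15.3177)
End effector: (2.7191, 15.3177)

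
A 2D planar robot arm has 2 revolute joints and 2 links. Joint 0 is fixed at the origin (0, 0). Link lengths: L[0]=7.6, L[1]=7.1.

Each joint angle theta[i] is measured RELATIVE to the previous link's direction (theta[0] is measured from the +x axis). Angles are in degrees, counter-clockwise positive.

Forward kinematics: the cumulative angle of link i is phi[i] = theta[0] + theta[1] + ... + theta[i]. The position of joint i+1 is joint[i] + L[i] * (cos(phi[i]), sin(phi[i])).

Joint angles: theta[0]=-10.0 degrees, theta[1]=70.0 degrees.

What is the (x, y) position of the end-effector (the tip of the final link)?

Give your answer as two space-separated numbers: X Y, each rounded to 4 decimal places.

joint[0] = (0.0000, 0.0000)  (base)
link 0: phi[0] = -10 = -10 deg
  cos(-10 deg) = 0.9848, sin(-10 deg) = -0.1736
  joint[1] = (0.0000, 0.0000) + 7.6 * (0.9848, -0.1736) = (0.0000 + 7.4845, 0.0000 + -1.3197) = (7.4845, -1.3197)
link 1: phi[1] = -10 + 70 = 60 deg
  cos(60 deg) = 0.5000, sin(60 deg) = 0.8660
  joint[2] = (7.4845, -1.3197) + 7.1 * (0.5000, 0.8660) = (7.4845 + 3.5500, -1.3197 + 6.1488) = (11.0345, 4.8291)
End effector: (11.0345, 4.8291)

Answer: 11.0345 4.8291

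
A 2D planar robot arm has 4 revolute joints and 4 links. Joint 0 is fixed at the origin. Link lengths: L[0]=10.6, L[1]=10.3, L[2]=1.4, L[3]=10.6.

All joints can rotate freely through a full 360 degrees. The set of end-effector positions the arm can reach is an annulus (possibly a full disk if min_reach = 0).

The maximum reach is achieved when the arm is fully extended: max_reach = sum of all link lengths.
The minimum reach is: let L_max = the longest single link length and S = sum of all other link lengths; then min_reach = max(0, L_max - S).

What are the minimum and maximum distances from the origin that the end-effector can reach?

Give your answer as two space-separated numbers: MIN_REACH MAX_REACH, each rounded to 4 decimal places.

Answer: 0.0000 32.9000

Derivation:
Link lengths: [10.6, 10.3, 1.4, 10.6]
max_reach = 10.6 + 10.3 + 1.4 + 10.6 = 32.9
L_max = max([10.6, 10.3, 1.4, 10.6]) = 10.6
S (sum of others) = 32.9 - 10.6 = 22.3
min_reach = max(0, 10.6 - 22.3) = max(0, -11.7) = 0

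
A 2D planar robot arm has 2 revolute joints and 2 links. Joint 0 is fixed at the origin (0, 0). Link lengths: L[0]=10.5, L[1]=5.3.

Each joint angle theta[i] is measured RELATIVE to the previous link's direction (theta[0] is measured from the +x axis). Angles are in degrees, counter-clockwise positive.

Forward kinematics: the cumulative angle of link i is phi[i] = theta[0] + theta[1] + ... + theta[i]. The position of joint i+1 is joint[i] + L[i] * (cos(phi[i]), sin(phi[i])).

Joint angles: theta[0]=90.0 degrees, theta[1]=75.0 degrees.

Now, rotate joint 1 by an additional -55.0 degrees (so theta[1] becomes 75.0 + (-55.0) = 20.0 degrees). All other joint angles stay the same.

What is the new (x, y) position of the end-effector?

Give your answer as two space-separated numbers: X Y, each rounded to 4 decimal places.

Answer: -1.8127 15.4804

Derivation:
joint[0] = (0.0000, 0.0000)  (base)
link 0: phi[0] = 90 = 90 deg
  cos(90 deg) = 0.0000, sin(90 deg) = 1.0000
  joint[1] = (0.0000, 0.0000) + 10.5 * (0.0000, 1.0000) = (0.0000 + 0.0000, 0.0000 + 10.5000) = (0.0000, 10.5000)
link 1: phi[1] = 90 + 20 = 110 deg
  cos(110 deg) = -0.3420, sin(110 deg) = 0.9397
  joint[2] = (0.0000, 10.5000) + 5.3 * (-0.3420, 0.9397) = (0.0000 + -1.8127, 10.5000 + 4.9804) = (-1.8127, 15.4804)
End effector: (-1.8127, 15.4804)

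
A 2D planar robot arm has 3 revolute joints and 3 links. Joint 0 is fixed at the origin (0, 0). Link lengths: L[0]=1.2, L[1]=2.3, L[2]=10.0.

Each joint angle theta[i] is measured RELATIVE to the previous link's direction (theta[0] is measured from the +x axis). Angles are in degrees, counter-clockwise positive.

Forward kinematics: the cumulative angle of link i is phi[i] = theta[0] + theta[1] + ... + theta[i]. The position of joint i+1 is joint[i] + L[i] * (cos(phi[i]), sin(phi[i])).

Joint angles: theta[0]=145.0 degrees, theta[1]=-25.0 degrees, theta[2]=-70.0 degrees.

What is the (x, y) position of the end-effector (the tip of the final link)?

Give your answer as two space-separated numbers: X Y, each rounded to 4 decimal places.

joint[0] = (0.0000, 0.0000)  (base)
link 0: phi[0] = 145 = 145 deg
  cos(145 deg) = -0.8192, sin(145 deg) = 0.5736
  joint[1] = (0.0000, 0.0000) + 1.2 * (-0.8192, 0.5736) = (0.0000 + -0.9830, 0.0000 + 0.6883) = (-0.9830, 0.6883)
link 1: phi[1] = 145 + -25 = 120 deg
  cos(120 deg) = -0.5000, sin(120 deg) = 0.8660
  joint[2] = (-0.9830, 0.6883) + 2.3 * (-0.5000, 0.8660) = (-0.9830 + -1.1500, 0.6883 + 1.9919) = (-2.1330, 2.6802)
link 2: phi[2] = 145 + -25 + -70 = 50 deg
  cos(50 deg) = 0.6428, sin(50 deg) = 0.7660
  joint[3] = (-2.1330, 2.6802) + 10 * (0.6428, 0.7660) = (-2.1330 + 6.4279, 2.6802 + 7.6604) = (4.2949, 10.3406)
End effector: (4.2949, 10.3406)

Answer: 4.2949 10.3406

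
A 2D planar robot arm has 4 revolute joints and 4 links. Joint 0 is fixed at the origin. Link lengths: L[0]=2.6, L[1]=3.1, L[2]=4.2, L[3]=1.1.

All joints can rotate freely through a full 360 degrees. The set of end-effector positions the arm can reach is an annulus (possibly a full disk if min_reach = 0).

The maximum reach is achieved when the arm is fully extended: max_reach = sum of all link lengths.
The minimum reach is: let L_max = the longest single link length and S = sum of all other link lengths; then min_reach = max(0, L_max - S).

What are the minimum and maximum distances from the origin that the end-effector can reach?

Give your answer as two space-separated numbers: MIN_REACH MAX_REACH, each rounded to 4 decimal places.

Answer: 0.0000 11.0000

Derivation:
Link lengths: [2.6, 3.1, 4.2, 1.1]
max_reach = 2.6 + 3.1 + 4.2 + 1.1 = 11
L_max = max([2.6, 3.1, 4.2, 1.1]) = 4.2
S (sum of others) = 11 - 4.2 = 6.8
min_reach = max(0, 4.2 - 6.8) = max(0, -2.6) = 0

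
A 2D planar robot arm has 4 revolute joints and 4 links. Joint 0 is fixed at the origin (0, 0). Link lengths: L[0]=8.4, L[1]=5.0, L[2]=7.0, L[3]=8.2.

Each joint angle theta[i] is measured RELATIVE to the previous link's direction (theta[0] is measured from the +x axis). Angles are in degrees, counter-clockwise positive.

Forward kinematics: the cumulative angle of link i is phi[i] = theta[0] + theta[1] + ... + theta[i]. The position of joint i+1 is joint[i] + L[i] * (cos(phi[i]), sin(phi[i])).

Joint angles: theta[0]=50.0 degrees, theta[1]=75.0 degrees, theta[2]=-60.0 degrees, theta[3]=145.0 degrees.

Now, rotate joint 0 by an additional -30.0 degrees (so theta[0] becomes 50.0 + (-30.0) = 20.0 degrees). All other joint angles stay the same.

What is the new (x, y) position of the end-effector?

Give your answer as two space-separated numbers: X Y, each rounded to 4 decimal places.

Answer: 4.9917 11.8690

Derivation:
joint[0] = (0.0000, 0.0000)  (base)
link 0: phi[0] = 20 = 20 deg
  cos(20 deg) = 0.9397, sin(20 deg) = 0.3420
  joint[1] = (0.0000, 0.0000) + 8.4 * (0.9397, 0.3420) = (0.0000 + 7.8934, 0.0000 + 2.8730) = (7.8934, 2.8730)
link 1: phi[1] = 20 + 75 = 95 deg
  cos(95 deg) = -0.0872, sin(95 deg) = 0.9962
  joint[2] = (7.8934, 2.8730) + 5 * (-0.0872, 0.9962) = (7.8934 + -0.4358, 2.8730 + 4.9810) = (7.4576, 7.8539)
link 2: phi[2] = 20 + 75 + -60 = 35 deg
  cos(35 deg) = 0.8192, sin(35 deg) = 0.5736
  joint[3] = (7.4576, 7.8539) + 7 * (0.8192, 0.5736) = (7.4576 + 5.7341, 7.8539 + 4.0150) = (13.1917, 11.8690)
link 3: phi[3] = 20 + 75 + -60 + 145 = 180 deg
  cos(180 deg) = -1.0000, sin(180 deg) = 0.0000
  joint[4] = (13.1917, 11.8690) + 8.2 * (-1.0000, 0.0000) = (13.1917 + -8.2000, 11.8690 + 0.0000) = (4.9917, 11.8690)
End effector: (4.9917, 11.8690)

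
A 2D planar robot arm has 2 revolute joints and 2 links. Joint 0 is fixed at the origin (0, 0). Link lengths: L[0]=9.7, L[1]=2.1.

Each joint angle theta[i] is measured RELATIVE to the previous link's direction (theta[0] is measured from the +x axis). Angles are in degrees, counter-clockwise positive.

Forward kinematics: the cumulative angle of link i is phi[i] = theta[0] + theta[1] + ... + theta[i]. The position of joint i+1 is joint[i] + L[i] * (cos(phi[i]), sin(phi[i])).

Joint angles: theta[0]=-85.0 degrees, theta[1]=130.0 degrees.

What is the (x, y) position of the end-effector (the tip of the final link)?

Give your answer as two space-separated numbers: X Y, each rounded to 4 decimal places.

joint[0] = (0.0000, 0.0000)  (base)
link 0: phi[0] = -85 = -85 deg
  cos(-85 deg) = 0.0872, sin(-85 deg) = -0.9962
  joint[1] = (0.0000, 0.0000) + 9.7 * (0.0872, -0.9962) = (0.0000 + 0.8454, 0.0000 + -9.6631) = (0.8454, -9.6631)
link 1: phi[1] = -85 + 130 = 45 deg
  cos(45 deg) = 0.7071, sin(45 deg) = 0.7071
  joint[2] = (0.8454, -9.6631) + 2.1 * (0.7071, 0.7071) = (0.8454 + 1.4849, -9.6631 + 1.4849) = (2.3303, -8.1782)
End effector: (2.3303, -8.1782)

Answer: 2.3303 -8.1782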